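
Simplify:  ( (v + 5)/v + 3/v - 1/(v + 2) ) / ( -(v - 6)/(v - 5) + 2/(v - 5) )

Numerator: (v + 5)/v + 3/v - 1/(v + 2) = (v^2 + 9*v + 16)/(v^2 + 2*v)
Denominator: -(v - 6)/(v - 5) + 2/(v - 5) = (-v + 8)/(v - 5)
Divide: ((v^2 + 9*v + 16)/(v^2 + 2*v)) · ((v - 5)/(-v + 8)) = (-v^3 - 4*v^2 + 29*v + 80)/(v^3 - 6*v^2 - 16*v)

(-v^3 - 4*v^2 + 29*v + 80)/(v^3 - 6*v^2 - 16*v)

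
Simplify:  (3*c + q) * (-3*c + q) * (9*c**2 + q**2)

Pair the conjugate factors: (q+(3*c))(q-(3*c)) = -9*c**2 + q**2, then repeat with the next factor.

-81*c**4 + q**4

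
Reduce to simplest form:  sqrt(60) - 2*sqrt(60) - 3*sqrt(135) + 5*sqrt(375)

14*sqrt(15)

sqrt(60) = 2*sqrt(15); 2*sqrt(60) = 4*sqrt(15); 3*sqrt(135) = 9*sqrt(15); 5*sqrt(375) = 25*sqrt(15)
Combine: (2 - 4 - 9 + 25)·sqrt(15) = 14*sqrt(15)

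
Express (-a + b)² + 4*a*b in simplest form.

(a + b)²

Expand the square and combine the 4*a*b term.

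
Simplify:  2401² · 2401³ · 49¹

2401² = 7^8; 2401³ = 7^12; 49¹ = 7^2
Combine exponents: 7^22

7^22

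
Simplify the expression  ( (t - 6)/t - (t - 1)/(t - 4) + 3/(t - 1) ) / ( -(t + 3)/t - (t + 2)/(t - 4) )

(6*t^2 - 21*t + 24)/(2*t^3 - t^2 - 13*t + 12)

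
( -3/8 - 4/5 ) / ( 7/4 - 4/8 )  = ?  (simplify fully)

Numerator: -3/8 - 4/5 = -47/40
Denominator: 7/4 - 4/8 = 5/4
Divide: (-47/40) · (4/5) = -47/50

-47/50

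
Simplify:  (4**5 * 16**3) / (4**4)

4**5 = 2**10; 16**3 = 2**12; 4**4 = 2**8
Combine exponents: 2**14

2**14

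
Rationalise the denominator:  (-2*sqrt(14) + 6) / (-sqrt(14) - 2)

Multiply numerator and denominator by -2 + sqrt(14).
Denominator becomes -10; numerator becomes -40 + 10*sqrt(14).

-sqrt(14) + 4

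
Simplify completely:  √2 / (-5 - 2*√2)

(-5*√2 + 4)/17

Multiply numerator and denominator by -5 + 2*√2.
Denominator becomes 17; numerator becomes -5*√2 + 4.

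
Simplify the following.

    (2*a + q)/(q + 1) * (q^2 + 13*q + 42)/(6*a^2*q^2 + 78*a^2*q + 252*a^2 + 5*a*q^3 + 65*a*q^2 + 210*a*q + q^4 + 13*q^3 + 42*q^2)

1/(3*a*q + 3*a + q^2 + q)

Factor: q^2 + 13*q + 42 = (q + 7)*(q + 6);  6*a^2*q^2 + 78*a^2*q + 252*a^2 + 5*a*q^3 + 65*a*q^2 + 210*a*q + q^4 + 13*q^3 + 42*q^2 = (q + 7)*(q + 6)*(2*a + q)*(3*a + q)
Cancel the common factors (q + 6), (2*a + q), (q + 7).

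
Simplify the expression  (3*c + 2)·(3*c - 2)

Difference of squares with P = 3*c, Q = 2.

9*c² - 4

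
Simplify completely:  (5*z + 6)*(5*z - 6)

(5*z)**2 - (6)**2 = 25*z**2 - 36.

25*z**2 - 36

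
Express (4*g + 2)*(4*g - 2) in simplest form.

16*g^2 - 4

Difference of squares with P = 4*g, Q = 2.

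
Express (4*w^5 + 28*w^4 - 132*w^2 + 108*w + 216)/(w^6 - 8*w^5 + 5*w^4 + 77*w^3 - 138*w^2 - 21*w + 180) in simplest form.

(4*w + 24)/(w^2 - 9*w + 20)

Factor: 4*w^5 + 28*w^4 - 132*w^2 + 108*w + 216 = 4*(w + 1)*(w^2 - 3*w + 3)*(w + 6)*(w + 3);  w^6 - 8*w^5 + 5*w^4 + 77*w^3 - 138*w^2 - 21*w + 180 = (w + 3)*(w^2 - 3*w + 3)*(w - 5)*(w + 1)*(w - 4)
Cancel the common factors (w^2 - 3*w + 3), (w + 1), (w + 3).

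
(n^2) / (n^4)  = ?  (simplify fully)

Quotient: (n^-2)

n^(-2)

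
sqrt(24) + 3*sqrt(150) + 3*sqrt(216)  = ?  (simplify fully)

sqrt(24) = 2*sqrt(6); 3*sqrt(150) = 15*sqrt(6); 3*sqrt(216) = 18*sqrt(6)
Combine: (2 + 15 + 18)·sqrt(6) = 35*sqrt(6)

35*sqrt(6)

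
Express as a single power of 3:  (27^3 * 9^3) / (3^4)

3^11

27^3 = 3^9; 9^3 = 3^6; 3^4 = 3^4
Combine exponents: 3^11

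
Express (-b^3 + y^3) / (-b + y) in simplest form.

Factor as (a-b)(a^2+ab+b^2) with a=y, b=b.

b^2 + b*y + y^2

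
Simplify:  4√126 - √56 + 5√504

40*√14

4√126 = 12*√14; √56 = 2*√14; 5√504 = 30*√14
Combine: (12 - 2 + 30)·√14 = 40*√14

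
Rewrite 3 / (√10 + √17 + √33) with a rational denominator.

(-3*√5610 - 9*√33 + 39*√17 + 60*√10)/322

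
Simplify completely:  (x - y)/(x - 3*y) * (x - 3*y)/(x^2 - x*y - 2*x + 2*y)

Factor: x^2 - x*y - 2*x + 2*y = (x - y)*(x - 2)
Cancel the common factors (x - y), (x - 3*y).

1/(x - 2)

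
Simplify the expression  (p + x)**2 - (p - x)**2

Binomially expand both and collect terms in p, x.

4*p*x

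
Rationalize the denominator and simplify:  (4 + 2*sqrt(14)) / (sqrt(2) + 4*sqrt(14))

(-2*sqrt(7) - 2*sqrt(2) + 8*sqrt(14) + 56)/111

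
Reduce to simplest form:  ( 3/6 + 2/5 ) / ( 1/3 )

Numerator: 3/6 + 2/5 = 9/10
Denominator: 1/3 = 1/3
Divide: (9/10) · (3) = 27/10

27/10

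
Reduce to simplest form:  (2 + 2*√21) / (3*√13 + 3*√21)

Multiply numerator and denominator by -3*√13 + 3*√21.
Denominator becomes 72; numerator becomes -6*√273 - 6*√13 + 6*√21 + 126.

(-√273 - √13 + √21 + 21)/12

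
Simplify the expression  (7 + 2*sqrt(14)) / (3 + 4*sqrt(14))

Multiply numerator and denominator by -4*sqrt(14) + 3.
Denominator becomes -215; numerator becomes -91 - 22*sqrt(14).

(22*sqrt(14) + 91)/215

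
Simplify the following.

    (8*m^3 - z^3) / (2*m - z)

4*m^2 + 2*m*z + z^2

Factor as (a-b)(a^2+ab+b^2) with a=(2*m), b=z.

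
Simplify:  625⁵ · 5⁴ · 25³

5^30

625⁵ = 5^20; 5⁴ = 5^4; 25³ = 5^6
Combine exponents: 5^30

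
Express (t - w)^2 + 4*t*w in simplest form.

(t + w)^2

Expand the square and combine the 4*t*w term.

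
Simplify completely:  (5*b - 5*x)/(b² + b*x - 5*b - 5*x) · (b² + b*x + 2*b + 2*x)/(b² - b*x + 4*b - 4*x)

(5*b + 10)/(b² - b - 20)

Factor: 5*b - 5*x = 5·(b - x);  b² + b*x - 5*b - 5*x = (b - 5)·(b + x);  b² + b*x + 2*b + 2*x = (b + 2)·(b + x);  b² - b*x + 4*b - 4*x = (b + 4)·(b - x)
Cancel the common factors (b - x), (b + x).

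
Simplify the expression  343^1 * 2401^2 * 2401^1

343^1 = 7^3; 2401^2 = 7^8; 2401^1 = 7^4
Combine exponents: 7^15

7^15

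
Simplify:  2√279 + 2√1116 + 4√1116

42*√31

2√279 = 6*√31; 2√1116 = 12*√31; 4√1116 = 24*√31
Combine: (6 + 12 + 24)·√31 = 42*√31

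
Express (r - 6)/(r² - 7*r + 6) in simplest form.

1/(r - 1)

Factor: r² - 7*r + 6 = (r - 1)·(r - 6)
Cancel the common factor (r - 6).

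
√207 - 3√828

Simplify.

√207 = 3*√23; 3√828 = 18*√23
Combine: (3 - 18)·√23 = -15*√23

-15*√23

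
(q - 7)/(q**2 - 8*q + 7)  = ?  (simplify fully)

1/(q - 1)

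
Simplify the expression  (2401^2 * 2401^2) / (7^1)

2401^2 = 7^8; 2401^2 = 7^8; 7^1 = 7^1
Combine exponents: 7^15

7^15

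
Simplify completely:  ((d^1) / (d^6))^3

Inside the bracket: (d^-5)
Raise to the power 3: (d^-15)

d^(-15)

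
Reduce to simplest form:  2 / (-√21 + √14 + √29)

(-11*√21 + 3*√29 + 18*√14 + 7*√174)/285

Group as (√14 + √29) - √21; multiply by (√14 + √29) + √21, then rationalise the remaining surd.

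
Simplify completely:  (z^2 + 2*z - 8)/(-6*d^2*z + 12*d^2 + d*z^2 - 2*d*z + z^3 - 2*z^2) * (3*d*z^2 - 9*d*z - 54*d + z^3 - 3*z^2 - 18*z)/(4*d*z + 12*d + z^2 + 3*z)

(z^2 - 2*z - 24)/(-8*d^2 + 2*d*z + z^2)

Factor: z^2 + 2*z - 8 = (z + 4)*(z - 2);  -6*d^2*z + 12*d^2 + d*z^2 - 2*d*z + z^3 - 2*z^2 = (z - 2)*(3*d + z)*(-2*d + z);  3*d*z^2 - 9*d*z - 54*d + z^3 - 3*z^2 - 18*z = (z + 3)*(3*d + z)*(z - 6);  4*d*z + 12*d + z^2 + 3*z = (z + 3)*(4*d + z)
Cancel the common factors (z - 2), (z + 3), (3*d + z).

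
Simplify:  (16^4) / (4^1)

2^14

16^4 = 2^16; 4^1 = 2^2
Combine exponents: 2^14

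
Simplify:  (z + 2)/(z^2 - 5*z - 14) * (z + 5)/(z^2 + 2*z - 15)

1/(z^2 - 10*z + 21)

Factor: z^2 - 5*z - 14 = (z - 7)*(z + 2);  z^2 + 2*z - 15 = (z + 5)*(z - 3)
Cancel the common factors (z + 5), (z + 2).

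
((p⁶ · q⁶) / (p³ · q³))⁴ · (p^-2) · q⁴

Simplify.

p^10*q^16

Inside the bracket: p³ · q³
Raise to the power 4: p^12 · q^12
Multiply by (p^-2) · q⁴: add exponents.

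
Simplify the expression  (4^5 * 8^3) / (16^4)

4^5 = 2^10; 8^3 = 2^9; 16^4 = 2^16
Combine exponents: 2^3

2^3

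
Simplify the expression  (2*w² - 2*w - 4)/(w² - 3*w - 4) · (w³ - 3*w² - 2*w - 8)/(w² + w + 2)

2*w - 4

Factor: 2*w² - 2*w - 4 = 2·(w + 1)·(w - 2);  w² - 3*w - 4 = (w - 4)·(w + 1);  w³ - 3*w² - 2*w - 8 = (w² + w + 2)·(w - 4)
Cancel the common factors (w² + w + 2), (w + 1), (w - 4).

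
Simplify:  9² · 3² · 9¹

3^8

9² = 3^4; 3² = 3^2; 9¹ = 3^2
Combine exponents: 3^8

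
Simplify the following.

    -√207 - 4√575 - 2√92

√207 = 3*√23; 4√575 = 20*√23; 2√92 = 4*√23
Combine: (-3 - 20 - 4)·√23 = -27*√23

-27*√23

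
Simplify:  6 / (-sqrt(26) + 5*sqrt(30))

(3*sqrt(26) + 15*sqrt(30))/362

Multiply numerator and denominator by sqrt(26) + 5*sqrt(30).
Denominator becomes 724; numerator becomes 6*sqrt(26) + 30*sqrt(30).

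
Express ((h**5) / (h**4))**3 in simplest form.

h**3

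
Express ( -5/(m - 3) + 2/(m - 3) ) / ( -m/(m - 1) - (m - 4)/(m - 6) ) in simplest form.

(3*m^2 - 21*m + 18)/(2*m^3 - 17*m^2 + 37*m - 12)

Numerator: -5/(m - 3) + 2/(m - 3) = -3/(m - 3)
Denominator: -m/(m - 1) - (m - 4)/(m - 6) = (-2*m^2 + 11*m - 4)/(m^2 - 7*m + 6)
Divide: (-3/(m - 3)) · ((m^2 - 7*m + 6)/(-2*m^2 + 11*m - 4)) = (3*m^2 - 21*m + 18)/(2*m^3 - 17*m^2 + 37*m - 12)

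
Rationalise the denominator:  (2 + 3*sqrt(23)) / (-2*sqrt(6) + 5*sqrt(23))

Multiply numerator and denominator by 2*sqrt(6) + 5*sqrt(23).
Denominator becomes 551; numerator becomes 4*sqrt(6) + 10*sqrt(23) + 6*sqrt(138) + 345.

(4*sqrt(6) + 10*sqrt(23) + 6*sqrt(138) + 345)/551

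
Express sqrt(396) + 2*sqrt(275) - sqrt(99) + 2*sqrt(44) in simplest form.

17*sqrt(11)

sqrt(396) = 6*sqrt(11); 2*sqrt(275) = 10*sqrt(11); sqrt(99) = 3*sqrt(11); 2*sqrt(44) = 4*sqrt(11)
Combine: (6 + 10 - 3 + 4)·sqrt(11) = 17*sqrt(11)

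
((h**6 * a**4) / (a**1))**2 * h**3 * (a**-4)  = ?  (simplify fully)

Inside the bracket: h**6 * a**3
Raise to the power 2: h**12 * a**6
Multiply by h**3 * (a**-4): add exponents.

a**2*h**15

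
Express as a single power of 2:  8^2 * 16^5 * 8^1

2^29

8^2 = 2^6; 16^5 = 2^20; 8^1 = 2^3
Combine exponents: 2^29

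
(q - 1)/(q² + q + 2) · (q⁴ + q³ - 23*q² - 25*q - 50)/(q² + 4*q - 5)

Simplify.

q - 5

Factor: q⁴ + q³ - 23*q² - 25*q - 50 = (q + 5)·(q - 5)·(q² + q + 2);  q² + 4*q - 5 = (q + 5)·(q - 1)
Cancel the common factors (q² + q + 2), (q - 1), (q + 5).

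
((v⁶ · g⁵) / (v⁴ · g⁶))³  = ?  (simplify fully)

Inside the bracket: v² · (g^-1)
Raise to the power 3: v⁶ · (g^-3)

v⁶/g³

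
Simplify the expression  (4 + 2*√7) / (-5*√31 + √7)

Multiply numerator and denominator by √7 + 5*√31.
Denominator becomes -768; numerator becomes 4*√7 + 14 + 20*√31 + 10*√217.

(-5*√217 - 10*√31 - 7 - 2*√7)/384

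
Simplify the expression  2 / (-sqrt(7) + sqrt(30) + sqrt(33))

Group as (sqrt(30) + sqrt(33)) - sqrt(7); multiply by (sqrt(30) + sqrt(33)) + sqrt(7), then rationalise the remaining surd.

(-28*sqrt(7) + 2*sqrt(33) + 5*sqrt(30) + 3*sqrt(770))/206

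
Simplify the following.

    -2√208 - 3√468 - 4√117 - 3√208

-50*√13

2√208 = 8*√13; 3√468 = 18*√13; 4√117 = 12*√13; 3√208 = 12*√13
Combine: (-8 - 18 - 12 - 12)·√13 = -50*√13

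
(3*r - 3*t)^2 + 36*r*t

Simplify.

After expansion: 9*r^2 + 18*r*t + 9*t^2 — a perfect-square trinomial.

9*(r + t)^2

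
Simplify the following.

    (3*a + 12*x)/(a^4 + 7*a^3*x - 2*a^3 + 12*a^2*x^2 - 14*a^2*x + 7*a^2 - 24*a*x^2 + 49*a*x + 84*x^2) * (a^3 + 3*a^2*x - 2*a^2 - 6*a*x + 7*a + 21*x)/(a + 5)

3/(a + 5)

Factor: 3*a + 12*x = 3*(a + 4*x);  a^4 + 7*a^3*x - 2*a^3 + 12*a^2*x^2 - 14*a^2*x + 7*a^2 - 24*a*x^2 + 49*a*x + 84*x^2 = (a^2 - 2*a + 7)*(a + 3*x)*(a + 4*x);  a^3 + 3*a^2*x - 2*a^2 - 6*a*x + 7*a + 21*x = (a^2 - 2*a + 7)*(a + 3*x)
Cancel the common factors (a^2 - 2*a + 7), (a + 4*x), (a + 3*x).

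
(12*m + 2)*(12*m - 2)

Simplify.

(12*m)^2 - (2)^2 = 144*m^2 - 4.

144*m^2 - 4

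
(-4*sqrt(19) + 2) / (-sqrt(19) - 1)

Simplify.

(-sqrt(19) + 13)/3

Multiply numerator and denominator by -1 + sqrt(19).
Denominator becomes -18; numerator becomes -78 + 6*sqrt(19).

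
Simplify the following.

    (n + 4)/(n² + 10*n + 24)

Factor: n² + 10*n + 24 = (n + 4)·(n + 6)
Cancel the common factor (n + 4).

1/(n + 6)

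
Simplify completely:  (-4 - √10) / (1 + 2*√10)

(-7*√10 - 16)/39

Multiply numerator and denominator by -2*√10 + 1.
Denominator becomes -39; numerator becomes 16 + 7*√10.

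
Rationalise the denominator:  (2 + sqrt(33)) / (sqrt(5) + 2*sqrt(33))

Multiply numerator and denominator by -sqrt(5) + 2*sqrt(33).
Denominator becomes 127; numerator becomes -sqrt(165) - 2*sqrt(5) + 4*sqrt(33) + 66.

(-sqrt(165) - 2*sqrt(5) + 4*sqrt(33) + 66)/127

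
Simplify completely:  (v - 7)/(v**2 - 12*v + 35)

Factor: v**2 - 12*v + 35 = (v - 7)*(v - 5)
Cancel the common factor (v - 7).

1/(v - 5)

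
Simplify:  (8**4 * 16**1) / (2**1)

2**15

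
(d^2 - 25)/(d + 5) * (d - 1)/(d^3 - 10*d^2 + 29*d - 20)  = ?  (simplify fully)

1/(d - 4)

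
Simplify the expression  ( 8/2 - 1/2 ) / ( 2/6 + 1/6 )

7

Numerator: 8/2 - 1/2 = 7/2
Denominator: 2/6 + 1/6 = 1/2
Divide: (7/2) · (2) = 7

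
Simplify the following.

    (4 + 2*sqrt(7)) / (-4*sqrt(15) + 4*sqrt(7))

(-sqrt(105) - 2*sqrt(15) - 7 - 2*sqrt(7))/16

Multiply numerator and denominator by 4*sqrt(7) + 4*sqrt(15).
Denominator becomes -128; numerator becomes 16*sqrt(7) + 56 + 16*sqrt(15) + 8*sqrt(105).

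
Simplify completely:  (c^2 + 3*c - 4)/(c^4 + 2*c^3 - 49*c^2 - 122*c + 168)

1/(c^2 - c - 42)

Factor: c^2 + 3*c - 4 = (c - 1)*(c + 4);  c^4 + 2*c^3 - 49*c^2 - 122*c + 168 = (c - 1)*(c + 6)*(c + 4)*(c - 7)
Cancel the common factors (c - 1), (c + 4).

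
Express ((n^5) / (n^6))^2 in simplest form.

n^(-2)

Inside the bracket: (n^-1)
Raise to the power 2: (n^-2)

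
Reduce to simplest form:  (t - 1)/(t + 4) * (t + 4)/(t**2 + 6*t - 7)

Factor: t**2 + 6*t - 7 = (t + 7)*(t - 1)
Cancel the common factors (t + 4), (t - 1).

1/(t + 7)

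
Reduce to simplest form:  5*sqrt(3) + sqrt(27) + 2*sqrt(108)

5*sqrt(3) = 5*sqrt(3); sqrt(27) = 3*sqrt(3); 2*sqrt(108) = 12*sqrt(3)
Combine: (5 + 3 + 12)·sqrt(3) = 20*sqrt(3)

20*sqrt(3)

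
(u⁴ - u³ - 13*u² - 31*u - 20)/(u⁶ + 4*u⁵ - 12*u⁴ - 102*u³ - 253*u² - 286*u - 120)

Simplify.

1/(u² + 5*u + 6)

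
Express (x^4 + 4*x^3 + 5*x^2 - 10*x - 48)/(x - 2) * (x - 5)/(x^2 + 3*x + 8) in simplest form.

x^2 - 2*x - 15

Factor: x^4 + 4*x^3 + 5*x^2 - 10*x - 48 = (x - 2)*(x^2 + 3*x + 8)*(x + 3)
Cancel the common factors (x^2 + 3*x + 8), (x - 2).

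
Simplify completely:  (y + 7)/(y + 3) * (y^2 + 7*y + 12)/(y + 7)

Factor: y^2 + 7*y + 12 = (y + 3)*(y + 4)
Cancel the common factors (y + 3), (y + 7).

y + 4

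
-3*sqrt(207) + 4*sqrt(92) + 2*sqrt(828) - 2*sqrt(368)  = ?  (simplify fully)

3*sqrt(207) = 9*sqrt(23); 4*sqrt(92) = 8*sqrt(23); 2*sqrt(828) = 12*sqrt(23); 2*sqrt(368) = 8*sqrt(23)
Combine: (-9 + 8 + 12 - 8)·sqrt(23) = 3*sqrt(23)

3*sqrt(23)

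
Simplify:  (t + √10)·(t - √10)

(t)^2 - (√10)^2 = t² - 10.

t² - 10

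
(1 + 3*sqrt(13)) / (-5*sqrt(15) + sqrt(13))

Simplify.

(-15*sqrt(195) - 39 - 5*sqrt(15) - sqrt(13))/362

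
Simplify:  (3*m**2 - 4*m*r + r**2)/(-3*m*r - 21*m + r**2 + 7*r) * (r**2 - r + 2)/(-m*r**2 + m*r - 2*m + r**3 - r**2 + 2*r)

1/(r + 7)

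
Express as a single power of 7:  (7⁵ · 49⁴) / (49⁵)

7^3

7⁵ = 7^5; 49⁴ = 7^8; 49⁵ = 7^10
Combine exponents: 7^3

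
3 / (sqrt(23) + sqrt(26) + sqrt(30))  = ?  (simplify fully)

(-4*sqrt(4485) + 19*sqrt(30) + 27*sqrt(26) + 33*sqrt(23))/677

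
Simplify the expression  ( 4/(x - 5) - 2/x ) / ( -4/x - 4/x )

Numerator: 4/(x - 5) - 2/x = (2*x + 10)/(x² - 5*x)
Denominator: -4/x - 4/x = -8/x
Divide: ((2*x + 10)/(x² - 5*x)) · (-x/8) = (-x - 5)/(4*x - 20)

(-x - 5)/(4*x - 20)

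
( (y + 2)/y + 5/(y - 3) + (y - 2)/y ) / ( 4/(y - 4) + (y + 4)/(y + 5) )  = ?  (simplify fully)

(2*y**3 + y**2 - 41*y + 20)/(y**3 + y**2 - 8*y - 12)

Numerator: (y + 2)/y + 5/(y - 3) + (y - 2)/y = (2*y - 1)/(y - 3)
Denominator: 4/(y - 4) + (y + 4)/(y + 5) = (y**2 + 4*y + 4)/(y**2 + y - 20)
Divide: ((2*y - 1)/(y - 3)) · ((y**2 + y - 20)/(y**2 + 4*y + 4)) = (2*y**3 + y**2 - 41*y + 20)/(y**3 + y**2 - 8*y - 12)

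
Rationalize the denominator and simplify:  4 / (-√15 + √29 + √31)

(-180*√15 + 52*√31 + 68*√29 + 8*√13485)/1571

Group as (√29 + √31) - √15; multiply by (√29 + √31) + √15, then rationalise the remaining surd.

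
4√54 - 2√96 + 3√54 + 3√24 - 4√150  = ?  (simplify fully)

4√54 = 12*√6; 2√96 = 8*√6; 3√54 = 9*√6; 3√24 = 6*√6; 4√150 = 20*√6
Combine: (12 - 8 + 9 + 6 - 20)·√6 = -√6

-√6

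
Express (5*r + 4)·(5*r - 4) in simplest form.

25*r² - 16

(5*r)^2 - (4)^2 = 25*r² - 16.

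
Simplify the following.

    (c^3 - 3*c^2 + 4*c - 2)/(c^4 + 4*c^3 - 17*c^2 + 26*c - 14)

1/(c + 7)

Factor: c^3 - 3*c^2 + 4*c - 2 = (c - 1)*(c^2 - 2*c + 2);  c^4 + 4*c^3 - 17*c^2 + 26*c - 14 = (c + 7)*(c^2 - 2*c + 2)*(c - 1)
Cancel the common factors (c^2 - 2*c + 2), (c - 1).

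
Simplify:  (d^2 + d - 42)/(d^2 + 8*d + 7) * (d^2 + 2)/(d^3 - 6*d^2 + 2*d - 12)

1/(d + 1)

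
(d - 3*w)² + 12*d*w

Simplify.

Expand the square and combine the 12*d*w term.

(d + 3*w)²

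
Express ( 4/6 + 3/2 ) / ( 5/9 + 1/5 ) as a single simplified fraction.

195/68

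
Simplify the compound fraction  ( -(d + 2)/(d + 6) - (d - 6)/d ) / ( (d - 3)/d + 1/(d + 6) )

(-2*d² - 2*d + 36)/(d² + 4*d - 18)

Numerator: -(d + 2)/(d + 6) - (d - 6)/d = (-2*d² - 2*d + 36)/(d² + 6*d)
Denominator: (d - 3)/d + 1/(d + 6) = (d² + 4*d - 18)/(d² + 6*d)
Divide: ((-2*d² - 2*d + 36)/(d² + 6*d)) · ((d² + 6*d)/(d² + 4*d - 18)) = (-2*d² - 2*d + 36)/(d² + 4*d - 18)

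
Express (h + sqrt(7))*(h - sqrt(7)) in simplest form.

Difference of squares with P = h, Q = sqrt(7).

h^2 - 7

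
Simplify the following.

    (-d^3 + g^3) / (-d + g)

Apply the difference-of-cubes factorisation and cancel (-d + g).

d^2 + d*g + g^2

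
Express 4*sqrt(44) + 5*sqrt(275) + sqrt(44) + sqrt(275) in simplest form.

40*sqrt(11)

4*sqrt(44) = 8*sqrt(11); 5*sqrt(275) = 25*sqrt(11); sqrt(44) = 2*sqrt(11); sqrt(275) = 5*sqrt(11)
Combine: (8 + 25 + 2 + 5)·sqrt(11) = 40*sqrt(11)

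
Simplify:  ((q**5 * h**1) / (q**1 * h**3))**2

q**8/h**4

Inside the bracket: q**4 * (h**-2)
Raise to the power 2: q**8 * (h**-4)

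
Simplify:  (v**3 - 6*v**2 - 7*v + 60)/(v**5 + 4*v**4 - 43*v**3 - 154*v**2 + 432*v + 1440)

Factor: v**3 - 6*v**2 - 7*v + 60 = (v - 5)*(v - 4)*(v + 3);  v**5 + 4*v**4 - 43*v**3 - 154*v**2 + 432*v + 1440 = (v + 4)*(v + 6)*(v - 5)*(v - 4)*(v + 3)
Cancel the common factors (v + 3), (v - 5), (v - 4).

1/(v**2 + 10*v + 24)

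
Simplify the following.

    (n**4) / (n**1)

Quotient: n**3

n**3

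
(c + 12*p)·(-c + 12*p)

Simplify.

-c² + 144*p²

Product of conjugates: (P+Q)(P-Q) = P^2 - Q^2.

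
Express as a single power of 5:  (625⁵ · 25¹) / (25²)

5^18

625⁵ = 5^20; 25¹ = 5^2; 25² = 5^4
Combine exponents: 5^18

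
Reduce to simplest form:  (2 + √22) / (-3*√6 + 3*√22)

(√6 + √22 + √33 + 11)/24

Multiply numerator and denominator by 3*√6 + 3*√22.
Denominator becomes 144; numerator becomes 6*√6 + 6*√22 + 6*√33 + 66.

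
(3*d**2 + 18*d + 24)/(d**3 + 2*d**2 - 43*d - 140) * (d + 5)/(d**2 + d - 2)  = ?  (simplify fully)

Factor: 3*d**2 + 18*d + 24 = 3*(d + 2)*(d + 4);  d**3 + 2*d**2 - 43*d - 140 = (d - 7)*(d + 5)*(d + 4);  d**2 + d - 2 = (d - 1)*(d + 2)
Cancel the common factors (d + 5), (d + 2), (d + 4).

3/(d**2 - 8*d + 7)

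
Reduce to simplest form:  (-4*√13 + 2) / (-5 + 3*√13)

(-73 - 7*√13)/46

Multiply numerator and denominator by -3*√13 - 5.
Denominator becomes -92; numerator becomes 14*√13 + 146.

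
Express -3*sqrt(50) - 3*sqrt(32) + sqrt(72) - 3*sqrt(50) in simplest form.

3*sqrt(50) = 15*sqrt(2); 3*sqrt(32) = 12*sqrt(2); sqrt(72) = 6*sqrt(2); 3*sqrt(50) = 15*sqrt(2)
Combine: (-15 - 12 + 6 - 15)·sqrt(2) = -36*sqrt(2)

-36*sqrt(2)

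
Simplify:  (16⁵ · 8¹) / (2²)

2^21

16⁵ = 2^20; 8¹ = 2^3; 2² = 2^2
Combine exponents: 2^21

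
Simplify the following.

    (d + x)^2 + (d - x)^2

2*d^2 + 2*x^2

Write as f(d,x) + f(d,-x) and expand.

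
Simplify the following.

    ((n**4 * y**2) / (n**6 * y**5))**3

Inside the bracket: (n**-2) * (y**-3)
Raise to the power 3: (n**-6) * (y**-9)

1/(n**6*y**9)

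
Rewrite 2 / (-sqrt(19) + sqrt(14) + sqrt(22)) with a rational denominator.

(-34*sqrt(19) + 22*sqrt(22) + 54*sqrt(14) + 8*sqrt(1463))/943

Group as (sqrt(14) + sqrt(22)) - sqrt(19); multiply by (sqrt(14) + sqrt(22)) + sqrt(19), then rationalise the remaining surd.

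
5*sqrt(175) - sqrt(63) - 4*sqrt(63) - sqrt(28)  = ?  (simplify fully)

5*sqrt(175) = 25*sqrt(7); sqrt(63) = 3*sqrt(7); 4*sqrt(63) = 12*sqrt(7); sqrt(28) = 2*sqrt(7)
Combine: (25 - 3 - 12 - 2)·sqrt(7) = 8*sqrt(7)

8*sqrt(7)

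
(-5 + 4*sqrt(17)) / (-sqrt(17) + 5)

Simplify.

(43 + 15*sqrt(17))/8

Multiply numerator and denominator by sqrt(17) + 5.
Denominator becomes 8; numerator becomes 43 + 15*sqrt(17).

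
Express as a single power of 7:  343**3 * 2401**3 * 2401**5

7**41

343**3 = 7**9; 2401**3 = 7**12; 2401**5 = 7**20
Combine exponents: 7**41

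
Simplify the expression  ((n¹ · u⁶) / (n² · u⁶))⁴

n^(-4)

Inside the bracket: (n^-1)
Raise to the power 4: (n^-4)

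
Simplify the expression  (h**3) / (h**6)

Quotient: (h**-3)

h**(-3)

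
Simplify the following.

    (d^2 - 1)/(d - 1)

d + 1

Factor: d^2 - 1 = (d - 1)*(d + 1)
Cancel the common factor (d - 1).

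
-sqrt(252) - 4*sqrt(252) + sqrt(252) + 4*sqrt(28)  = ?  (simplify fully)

sqrt(252) = 6*sqrt(7); 4*sqrt(252) = 24*sqrt(7); sqrt(252) = 6*sqrt(7); 4*sqrt(28) = 8*sqrt(7)
Combine: (-6 - 24 + 6 + 8)·sqrt(7) = -16*sqrt(7)

-16*sqrt(7)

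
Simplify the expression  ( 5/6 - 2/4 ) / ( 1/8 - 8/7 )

-56/171

Numerator: 5/6 - 2/4 = 1/3
Denominator: 1/8 - 8/7 = -57/56
Divide: (1/3) · (-56/57) = -56/171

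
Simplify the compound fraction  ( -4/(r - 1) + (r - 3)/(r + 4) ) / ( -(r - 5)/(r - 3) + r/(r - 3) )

Numerator: -4/(r - 1) + (r - 3)/(r + 4) = (r^2 - 8*r - 13)/(r^2 + 3*r - 4)
Denominator: -(r - 5)/(r - 3) + r/(r - 3) = 5/(r - 3)
Divide: ((r^2 - 8*r - 13)/(r^2 + 3*r - 4)) · (r/5 - 3/5) = (r^3 - 11*r^2 + 11*r + 39)/(5*r^2 + 15*r - 20)

(r^3 - 11*r^2 + 11*r + 39)/(5*r^2 + 15*r - 20)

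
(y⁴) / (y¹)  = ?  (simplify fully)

Quotient: y³

y³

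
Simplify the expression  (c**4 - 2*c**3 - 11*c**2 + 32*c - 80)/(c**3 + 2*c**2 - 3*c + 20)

c - 4

Factor: c**4 - 2*c**3 - 11*c**2 + 32*c - 80 = (c + 4)*(c - 4)*(c**2 - 2*c + 5);  c**3 + 2*c**2 - 3*c + 20 = (c + 4)*(c**2 - 2*c + 5)
Cancel the common factors (c**2 - 2*c + 5), (c + 4).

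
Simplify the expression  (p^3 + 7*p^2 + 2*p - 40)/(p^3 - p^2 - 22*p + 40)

(p + 4)/(p - 4)

Factor: p^3 + 7*p^2 + 2*p - 40 = (p - 2)*(p + 4)*(p + 5);  p^3 - p^2 - 22*p + 40 = (p - 2)*(p - 4)*(p + 5)
Cancel the common factors (p - 2), (p + 5).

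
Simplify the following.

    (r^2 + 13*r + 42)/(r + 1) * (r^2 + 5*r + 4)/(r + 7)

r^2 + 10*r + 24

Factor: r^2 + 13*r + 42 = (r + 7)*(r + 6);  r^2 + 5*r + 4 = (r + 4)*(r + 1)
Cancel the common factors (r + 1), (r + 7).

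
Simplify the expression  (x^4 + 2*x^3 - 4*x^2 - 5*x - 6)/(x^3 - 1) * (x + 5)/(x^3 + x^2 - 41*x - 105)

(x - 2)/(x^2 - 8*x + 7)

Factor: x^4 + 2*x^3 - 4*x^2 - 5*x - 6 = (x - 2)*(x + 3)*(x^2 + x + 1);  x^3 - 1 = (x - 1)*(x^2 + x + 1);  x^3 + x^2 - 41*x - 105 = (x + 5)*(x - 7)*(x + 3)
Cancel the common factors (x^2 + x + 1), (x + 3), (x + 5).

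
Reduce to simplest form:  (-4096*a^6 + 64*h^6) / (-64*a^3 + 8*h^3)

-4096*a^6 + 64*h^6 factors as -64*(2*a - h)*(2*a + h)*(4*a^2 - 2*a*h + h^2)*(4*a^2 + 2*a*h + h^2).

64*a^3 + 8*h^3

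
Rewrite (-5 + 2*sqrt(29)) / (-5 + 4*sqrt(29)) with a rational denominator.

(-10*sqrt(29) + 207)/439

Multiply numerator and denominator by -4*sqrt(29) - 5.
Denominator becomes -439; numerator becomes -207 + 10*sqrt(29).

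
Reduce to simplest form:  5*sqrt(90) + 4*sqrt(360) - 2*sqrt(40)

35*sqrt(10)

5*sqrt(90) = 15*sqrt(10); 4*sqrt(360) = 24*sqrt(10); 2*sqrt(40) = 4*sqrt(10)
Combine: (15 + 24 - 4)·sqrt(10) = 35*sqrt(10)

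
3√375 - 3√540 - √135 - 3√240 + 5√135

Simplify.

3√375 = 15*√15; 3√540 = 18*√15; √135 = 3*√15; 3√240 = 12*√15; 5√135 = 15*√15
Combine: (15 - 18 - 3 - 12 + 15)·√15 = -3*√15

-3*√15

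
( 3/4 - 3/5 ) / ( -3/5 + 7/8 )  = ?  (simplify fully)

6/11

Numerator: 3/4 - 3/5 = 3/20
Denominator: -3/5 + 7/8 = 11/40
Divide: (3/20) · (40/11) = 6/11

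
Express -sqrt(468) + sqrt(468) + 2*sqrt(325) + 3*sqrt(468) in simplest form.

28*sqrt(13)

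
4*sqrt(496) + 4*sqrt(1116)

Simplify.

4*sqrt(496) = 16*sqrt(31); 4*sqrt(1116) = 24*sqrt(31)
Combine: (16 + 24)·sqrt(31) = 40*sqrt(31)

40*sqrt(31)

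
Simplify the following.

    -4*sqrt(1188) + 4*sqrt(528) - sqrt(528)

-12*sqrt(33)

4*sqrt(1188) = 24*sqrt(33); 4*sqrt(528) = 16*sqrt(33); sqrt(528) = 4*sqrt(33)
Combine: (-24 + 16 - 4)·sqrt(33) = -12*sqrt(33)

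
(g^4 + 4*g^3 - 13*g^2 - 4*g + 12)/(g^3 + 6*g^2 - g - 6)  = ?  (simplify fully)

g - 2

Factor: g^4 + 4*g^3 - 13*g^2 - 4*g + 12 = (g - 2)*(g - 1)*(g + 1)*(g + 6);  g^3 + 6*g^2 - g - 6 = (g + 6)*(g + 1)*(g - 1)
Cancel the common factors (g - 1), (g + 6), (g + 1).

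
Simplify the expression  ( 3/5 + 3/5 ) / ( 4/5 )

Numerator: 3/5 + 3/5 = 6/5
Denominator: 4/5 = 4/5
Divide: (6/5) · (5/4) = 3/2

3/2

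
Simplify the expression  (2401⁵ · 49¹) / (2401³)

7^10

2401⁵ = 7^20; 49¹ = 7^2; 2401³ = 7^12
Combine exponents: 7^10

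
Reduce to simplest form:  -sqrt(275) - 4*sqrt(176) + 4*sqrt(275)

-sqrt(11)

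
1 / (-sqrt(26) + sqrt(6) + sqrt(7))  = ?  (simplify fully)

-13*sqrt(26) - 25*sqrt(7) - 27*sqrt(6) - 4*sqrt(273)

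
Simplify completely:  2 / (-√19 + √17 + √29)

(-54*√19 + 14*√29 + 62*√17 + 4*√9367)/1243

Group as (√17 + √29) - √19; multiply by (√17 + √29) + √19, then rationalise the remaining surd.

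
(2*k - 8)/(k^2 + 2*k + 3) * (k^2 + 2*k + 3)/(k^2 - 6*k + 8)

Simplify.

2/(k - 2)

Factor: 2*k - 8 = 2*(k - 4);  k^2 - 6*k + 8 = (k - 2)*(k - 4)
Cancel the common factors (k^2 + 2*k + 3), (k - 4).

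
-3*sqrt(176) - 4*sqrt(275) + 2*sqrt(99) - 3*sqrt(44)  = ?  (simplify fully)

3*sqrt(176) = 12*sqrt(11); 4*sqrt(275) = 20*sqrt(11); 2*sqrt(99) = 6*sqrt(11); 3*sqrt(44) = 6*sqrt(11)
Combine: (-12 - 20 + 6 - 6)·sqrt(11) = -32*sqrt(11)

-32*sqrt(11)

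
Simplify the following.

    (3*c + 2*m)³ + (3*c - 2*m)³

Binomially expand both and collect terms in (3*c), (2*m).

54*c³ + 72*c*m²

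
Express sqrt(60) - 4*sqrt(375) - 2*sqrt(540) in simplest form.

sqrt(60) = 2*sqrt(15); 4*sqrt(375) = 20*sqrt(15); 2*sqrt(540) = 12*sqrt(15)
Combine: (2 - 20 - 12)·sqrt(15) = -30*sqrt(15)

-30*sqrt(15)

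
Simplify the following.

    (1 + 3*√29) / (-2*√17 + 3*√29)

Multiply numerator and denominator by 2*√17 + 3*√29.
Denominator becomes 193; numerator becomes 2*√17 + 3*√29 + 6*√493 + 261.

(2*√17 + 3*√29 + 6*√493 + 261)/193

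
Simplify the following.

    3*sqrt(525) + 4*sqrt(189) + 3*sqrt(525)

3*sqrt(525) = 15*sqrt(21); 4*sqrt(189) = 12*sqrt(21); 3*sqrt(525) = 15*sqrt(21)
Combine: (15 + 12 + 15)·sqrt(21) = 42*sqrt(21)

42*sqrt(21)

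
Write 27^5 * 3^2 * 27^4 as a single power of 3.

3^29

27^5 = 3^15; 3^2 = 3^2; 27^4 = 3^12
Combine exponents: 3^29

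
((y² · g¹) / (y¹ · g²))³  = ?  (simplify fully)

Inside the bracket: y¹ · (g^-1)
Raise to the power 3: y³ · (g^-3)

y³/g³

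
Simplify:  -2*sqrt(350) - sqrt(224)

-14*sqrt(14)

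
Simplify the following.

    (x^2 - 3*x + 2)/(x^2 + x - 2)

(x - 2)/(x + 2)

Factor: x^2 - 3*x + 2 = (x - 2)*(x - 1);  x^2 + x - 2 = (x + 2)*(x - 1)
Cancel the common factor (x - 1).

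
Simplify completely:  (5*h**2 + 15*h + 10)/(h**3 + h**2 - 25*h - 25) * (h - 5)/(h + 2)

Factor: 5*h**2 + 15*h + 10 = 5*(h + 1)*(h + 2);  h**3 + h**2 - 25*h - 25 = (h - 5)*(h + 1)*(h + 5)
Cancel the common factors (h + 1), (h + 2), (h - 5).

5/(h + 5)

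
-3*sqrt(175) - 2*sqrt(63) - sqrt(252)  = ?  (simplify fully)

-27*sqrt(7)

3*sqrt(175) = 15*sqrt(7); 2*sqrt(63) = 6*sqrt(7); sqrt(252) = 6*sqrt(7)
Combine: (-15 - 6 - 6)·sqrt(7) = -27*sqrt(7)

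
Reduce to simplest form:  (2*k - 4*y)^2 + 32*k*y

Expanding gives 4*k^2 + 16*k*y + 16*y^2, a perfect square.

4*(k + 2*y)^2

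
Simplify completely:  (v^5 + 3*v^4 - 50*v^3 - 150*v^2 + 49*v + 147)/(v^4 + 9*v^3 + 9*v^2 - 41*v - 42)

Factor: v^5 + 3*v^4 - 50*v^3 - 150*v^2 + 49*v + 147 = (v + 1)*(v - 1)*(v + 3)*(v - 7)*(v + 7);  v^4 + 9*v^3 + 9*v^2 - 41*v - 42 = (v + 1)*(v + 3)*(v - 2)*(v + 7)
Cancel the common factors (v + 3), (v + 7), (v + 1).

(v^2 - 8*v + 7)/(v - 2)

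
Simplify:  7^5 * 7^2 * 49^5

7^17

7^5 = 7^5; 7^2 = 7^2; 49^5 = 7^10
Combine exponents: 7^17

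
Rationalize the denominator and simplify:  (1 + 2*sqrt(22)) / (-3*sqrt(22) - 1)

Multiply numerator and denominator by -1 + 3*sqrt(22).
Denominator becomes -197; numerator becomes sqrt(22) + 131.

(-131 - sqrt(22))/197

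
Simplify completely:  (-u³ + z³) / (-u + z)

u² + u*z + z²

Factor as (a-b)(a^2+ab+b^2) with a=z, b=u.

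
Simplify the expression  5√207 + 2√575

25*√23

5√207 = 15*√23; 2√575 = 10*√23
Combine: (15 + 10)·√23 = 25*√23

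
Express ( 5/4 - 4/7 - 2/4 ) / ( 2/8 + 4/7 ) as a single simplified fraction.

5/23

Numerator: 5/4 - 4/7 - 2/4 = 5/28
Denominator: 2/8 + 4/7 = 23/28
Divide: (5/28) · (28/23) = 5/23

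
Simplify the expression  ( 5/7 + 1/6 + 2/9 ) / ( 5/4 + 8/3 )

278/987

Numerator: 5/7 + 1/6 + 2/9 = 139/126
Denominator: 5/4 + 8/3 = 47/12
Divide: (139/126) · (12/47) = 278/987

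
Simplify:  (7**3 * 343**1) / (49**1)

7**3 = 7**3; 343**1 = 7**3; 49**1 = 7**2
Combine exponents: 7**4

7**4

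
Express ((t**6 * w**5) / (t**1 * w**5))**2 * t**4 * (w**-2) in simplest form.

t**14/w**2

Inside the bracket: t**5
Raise to the power 2: t**10
Multiply by t**4 * (w**-2): add exponents.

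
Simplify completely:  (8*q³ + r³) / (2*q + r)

Factor as (a+b)(a^2-ab+b^2) with a=r, b=(2*q).

4*q² - 2*q*r + r²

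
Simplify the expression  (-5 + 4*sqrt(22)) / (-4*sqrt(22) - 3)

Multiply numerator and denominator by -3 + 4*sqrt(22).
Denominator becomes -343; numerator becomes -32*sqrt(22) + 367.

(-367 + 32*sqrt(22))/343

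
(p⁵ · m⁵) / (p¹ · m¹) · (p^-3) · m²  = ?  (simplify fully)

m⁶*p

Quotient: p⁴ · m⁴
Multiply by (p^-3) · m²: add exponents.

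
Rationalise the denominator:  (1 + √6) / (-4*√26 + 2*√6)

Multiply numerator and denominator by 2*√6 + 4*√26.
Denominator becomes -392; numerator becomes 2*√6 + 12 + 4*√26 + 8*√39.

(-4*√39 - 2*√26 - 6 - √6)/196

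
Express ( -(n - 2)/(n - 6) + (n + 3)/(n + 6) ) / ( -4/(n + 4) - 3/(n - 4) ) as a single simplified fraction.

(7*n³ + 6*n² - 112*n - 96)/(7*n³ - 4*n² - 252*n + 144)

Numerator: -(n - 2)/(n - 6) + (n + 3)/(n + 6) = (-7*n - 6)/(n² - 36)
Denominator: -4/(n + 4) - 3/(n - 4) = (-7*n + 4)/(n² - 16)
Divide: ((-7*n - 6)/(n² - 36)) · ((n² - 16)/(-7*n + 4)) = (7*n³ + 6*n² - 112*n - 96)/(7*n³ - 4*n² - 252*n + 144)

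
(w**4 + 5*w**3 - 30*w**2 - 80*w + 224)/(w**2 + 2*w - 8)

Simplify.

w**2 + 3*w - 28

Factor: w**4 + 5*w**3 - 30*w**2 - 80*w + 224 = (w - 2)*(w + 7)*(w + 4)*(w - 4);  w**2 + 2*w - 8 = (w - 2)*(w + 4)
Cancel the common factors (w - 2), (w + 4).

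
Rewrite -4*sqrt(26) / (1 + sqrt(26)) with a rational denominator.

Multiply numerator and denominator by -sqrt(26) + 1.
Denominator becomes -25; numerator becomes -4*sqrt(26) + 104.

(-104 + 4*sqrt(26))/25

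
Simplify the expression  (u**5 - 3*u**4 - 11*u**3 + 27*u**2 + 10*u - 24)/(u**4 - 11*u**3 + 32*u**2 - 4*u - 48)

Factor: u**5 - 3*u**4 - 11*u**3 + 27*u**2 + 10*u - 24 = (u + 1)*(u - 1)*(u + 3)*(u - 2)*(u - 4);  u**4 - 11*u**3 + 32*u**2 - 4*u - 48 = (u + 1)*(u - 6)*(u - 4)*(u - 2)
Cancel the common factors (u - 2), (u + 1), (u - 4).

(u**2 + 2*u - 3)/(u - 6)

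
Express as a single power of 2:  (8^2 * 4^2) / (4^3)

8^2 = 2^6; 4^2 = 2^4; 4^3 = 2^6
Combine exponents: 2^4

2^4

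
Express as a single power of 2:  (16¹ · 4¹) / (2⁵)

2^1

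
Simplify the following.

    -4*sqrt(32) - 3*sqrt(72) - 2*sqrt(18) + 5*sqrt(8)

-30*sqrt(2)

4*sqrt(32) = 16*sqrt(2); 3*sqrt(72) = 18*sqrt(2); 2*sqrt(18) = 6*sqrt(2); 5*sqrt(8) = 10*sqrt(2)
Combine: (-16 - 18 - 6 + 10)·sqrt(2) = -30*sqrt(2)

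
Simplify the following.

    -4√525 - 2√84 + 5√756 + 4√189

18*√21

4√525 = 20*√21; 2√84 = 4*√21; 5√756 = 30*√21; 4√189 = 12*√21
Combine: (-20 - 4 + 30 + 12)·√21 = 18*√21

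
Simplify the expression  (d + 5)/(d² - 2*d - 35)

1/(d - 7)

Factor: d² - 2*d - 35 = (d + 5)·(d - 7)
Cancel the common factor (d + 5).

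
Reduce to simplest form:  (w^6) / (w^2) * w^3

Quotient: w^4
Multiply by w^3: add exponents.

w^7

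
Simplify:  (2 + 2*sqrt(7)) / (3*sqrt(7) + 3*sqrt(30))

Multiply numerator and denominator by -3*sqrt(30) + 3*sqrt(7).
Denominator becomes -207; numerator becomes -6*sqrt(210) - 6*sqrt(30) + 6*sqrt(7) + 42.

(-14 - 2*sqrt(7) + 2*sqrt(30) + 2*sqrt(210))/69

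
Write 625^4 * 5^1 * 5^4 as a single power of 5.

5^21

625^4 = 5^16; 5^1 = 5^1; 5^4 = 5^4
Combine exponents: 5^21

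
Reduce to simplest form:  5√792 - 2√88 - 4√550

5√792 = 30*√22; 2√88 = 4*√22; 4√550 = 20*√22
Combine: (30 - 4 - 20)·√22 = 6*√22

6*√22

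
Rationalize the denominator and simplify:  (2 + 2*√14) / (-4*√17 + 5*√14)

Multiply numerator and denominator by 4*√17 + 5*√14.
Denominator becomes 78; numerator becomes 8*√17 + 10*√14 + 8*√238 + 140.

(4*√17 + 5*√14 + 4*√238 + 70)/39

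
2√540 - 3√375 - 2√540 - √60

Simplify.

2√540 = 12*√15; 3√375 = 15*√15; 2√540 = 12*√15; √60 = 2*√15
Combine: (12 - 15 - 12 - 2)·√15 = -17*√15

-17*√15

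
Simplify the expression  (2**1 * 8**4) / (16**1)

2**1 = 2**1; 8**4 = 2**12; 16**1 = 2**4
Combine exponents: 2**9

2**9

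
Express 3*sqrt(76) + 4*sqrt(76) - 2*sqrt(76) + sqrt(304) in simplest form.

3*sqrt(76) = 6*sqrt(19); 4*sqrt(76) = 8*sqrt(19); 2*sqrt(76) = 4*sqrt(19); sqrt(304) = 4*sqrt(19)
Combine: (6 + 8 - 4 + 4)·sqrt(19) = 14*sqrt(19)

14*sqrt(19)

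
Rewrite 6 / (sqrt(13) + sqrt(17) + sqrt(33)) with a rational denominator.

Group as (sqrt(13) + sqrt(33)) + sqrt(17); multiply by (sqrt(13) + sqrt(33)) - sqrt(17), then rationalise the remaining surd.

(-12*sqrt(7293) - 18*sqrt(33) + 174*sqrt(17) + 222*sqrt(13))/875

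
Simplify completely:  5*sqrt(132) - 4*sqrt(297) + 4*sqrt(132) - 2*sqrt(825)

5*sqrt(132) = 10*sqrt(33); 4*sqrt(297) = 12*sqrt(33); 4*sqrt(132) = 8*sqrt(33); 2*sqrt(825) = 10*sqrt(33)
Combine: (10 - 12 + 8 - 10)·sqrt(33) = -4*sqrt(33)

-4*sqrt(33)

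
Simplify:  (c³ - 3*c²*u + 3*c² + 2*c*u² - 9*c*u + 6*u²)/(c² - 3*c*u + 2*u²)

Factor: c³ - 3*c²*u + 3*c² + 2*c*u² - 9*c*u + 6*u² = (c - 2*u)·(c + 3)·(c - u);  c² - 3*c*u + 2*u² = (c - 2*u)·(c - u)
Cancel the common factors (c - 2*u), (c - u).

c + 3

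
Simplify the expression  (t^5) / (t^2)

Quotient: t^3

t^3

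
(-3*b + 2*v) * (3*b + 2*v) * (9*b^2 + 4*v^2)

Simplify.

Telescope via difference of squares: ((2*v)+(3*b))((2*v)-(3*b)) = -9*b^2 + 4*v^2, then repeat with the next factor.

-81*b^4 + 16*v^4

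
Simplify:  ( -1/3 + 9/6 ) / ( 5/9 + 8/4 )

Numerator: -1/3 + 9/6 = 7/6
Denominator: 5/9 + 8/4 = 23/9
Divide: (7/6) · (9/23) = 21/46

21/46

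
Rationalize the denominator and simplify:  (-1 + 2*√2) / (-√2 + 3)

(1 + 5*√2)/7

Multiply numerator and denominator by √2 + 3.
Denominator becomes 7; numerator becomes 1 + 5*√2.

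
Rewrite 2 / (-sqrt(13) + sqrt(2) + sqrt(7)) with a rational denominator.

Group as (sqrt(2) + sqrt(7)) - sqrt(13); multiply by (sqrt(2) + sqrt(7)) + sqrt(13), then rationalise the remaining surd.

(2*sqrt(13) + 4*sqrt(7) + 9*sqrt(2) + sqrt(182))/10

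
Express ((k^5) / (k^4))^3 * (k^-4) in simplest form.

Inside the bracket: k^1
Raise to the power 3: k^3
Multiply by (k^-4): add exponents.

1/k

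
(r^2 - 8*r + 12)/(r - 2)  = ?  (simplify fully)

Factor: r^2 - 8*r + 12 = (r - 6)*(r - 2)
Cancel the common factor (r - 2).

r - 6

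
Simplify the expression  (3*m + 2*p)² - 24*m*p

(3*m - 2*p)²

After expansion: 9*m² - 12*m*p + 4*p² — a perfect-square trinomial.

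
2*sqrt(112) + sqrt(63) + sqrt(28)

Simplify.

13*sqrt(7)

2*sqrt(112) = 8*sqrt(7); sqrt(63) = 3*sqrt(7); sqrt(28) = 2*sqrt(7)
Combine: (8 + 3 + 2)·sqrt(7) = 13*sqrt(7)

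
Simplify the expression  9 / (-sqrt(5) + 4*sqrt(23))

(3*sqrt(5) + 12*sqrt(23))/121

Multiply numerator and denominator by sqrt(5) + 4*sqrt(23).
Denominator becomes 363; numerator becomes 9*sqrt(5) + 36*sqrt(23).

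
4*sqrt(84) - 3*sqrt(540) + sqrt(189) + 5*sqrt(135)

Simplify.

-3*sqrt(15) + 11*sqrt(21)

4*sqrt(84) = 8*sqrt(21); 3*sqrt(540) = 18*sqrt(15); sqrt(189) = 3*sqrt(21); 5*sqrt(135) = 15*sqrt(15)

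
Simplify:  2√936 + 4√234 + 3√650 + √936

45*√26

2√936 = 12*√26; 4√234 = 12*√26; 3√650 = 15*√26; √936 = 6*√26
Combine: (12 + 12 + 15 + 6)·√26 = 45*√26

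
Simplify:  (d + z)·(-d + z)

(z)^2 - (d)^2 = -d² + z².

-d² + z²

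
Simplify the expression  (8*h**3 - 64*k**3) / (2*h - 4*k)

4*h**2 + 8*h*k + 16*k**2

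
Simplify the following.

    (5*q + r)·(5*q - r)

(5*q)^2 - (r)^2 = 25*q² - r².

25*q² - r²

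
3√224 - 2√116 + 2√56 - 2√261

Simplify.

-10*√29 + 16*√14

3√224 = 12*√14; 2√116 = 4*√29; 2√56 = 4*√14; 2√261 = 6*√29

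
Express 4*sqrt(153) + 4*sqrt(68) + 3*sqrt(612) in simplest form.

38*sqrt(17)

4*sqrt(153) = 12*sqrt(17); 4*sqrt(68) = 8*sqrt(17); 3*sqrt(612) = 18*sqrt(17)
Combine: (12 + 8 + 18)·sqrt(17) = 38*sqrt(17)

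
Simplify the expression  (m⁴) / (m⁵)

Quotient: (m^-1)

1/m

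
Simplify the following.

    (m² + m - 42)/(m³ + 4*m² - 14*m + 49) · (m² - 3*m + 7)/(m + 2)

(m - 6)/(m + 2)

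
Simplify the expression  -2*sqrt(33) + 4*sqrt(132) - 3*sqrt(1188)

2*sqrt(33) = 2*sqrt(33); 4*sqrt(132) = 8*sqrt(33); 3*sqrt(1188) = 18*sqrt(33)
Combine: (-2 + 8 - 18)·sqrt(33) = -12*sqrt(33)

-12*sqrt(33)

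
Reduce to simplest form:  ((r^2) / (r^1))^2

r^2

Inside the bracket: r^1
Raise to the power 2: r^2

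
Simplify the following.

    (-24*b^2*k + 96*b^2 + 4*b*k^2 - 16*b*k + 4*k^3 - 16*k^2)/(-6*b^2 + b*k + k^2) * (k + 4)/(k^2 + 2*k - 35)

(4*k^2 - 64)/(k^2 + 2*k - 35)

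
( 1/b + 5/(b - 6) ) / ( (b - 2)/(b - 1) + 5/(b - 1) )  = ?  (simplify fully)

(6*b^2 - 12*b + 6)/(b^3 - 3*b^2 - 18*b)

Numerator: 1/b + 5/(b - 6) = (6*b - 6)/(b^2 - 6*b)
Denominator: (b - 2)/(b - 1) + 5/(b - 1) = (b + 3)/(b - 1)
Divide: ((6*b - 6)/(b^2 - 6*b)) · ((b - 1)/(b + 3)) = (6*b^2 - 12*b + 6)/(b^3 - 3*b^2 - 18*b)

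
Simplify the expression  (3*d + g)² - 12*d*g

(3*d - g)²

Expanding gives 9*d² - 6*d*g + g², a perfect square.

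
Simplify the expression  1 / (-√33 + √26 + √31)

Group as (√26 + √31) - √33; multiply by (√26 + √31) + √33, then rationalise the remaining surd.

(-12*√33 + 14*√31 + 19*√26 + √26598)/1324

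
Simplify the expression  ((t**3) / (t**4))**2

t**(-2)

Inside the bracket: (t**-1)
Raise to the power 2: (t**-2)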